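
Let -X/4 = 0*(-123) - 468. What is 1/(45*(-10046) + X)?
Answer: -1/450198 ≈ -2.2212e-6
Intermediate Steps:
X = 1872 (X = -4*(0*(-123) - 468) = -4*(0 - 468) = -4*(-468) = 1872)
1/(45*(-10046) + X) = 1/(45*(-10046) + 1872) = 1/(-452070 + 1872) = 1/(-450198) = -1/450198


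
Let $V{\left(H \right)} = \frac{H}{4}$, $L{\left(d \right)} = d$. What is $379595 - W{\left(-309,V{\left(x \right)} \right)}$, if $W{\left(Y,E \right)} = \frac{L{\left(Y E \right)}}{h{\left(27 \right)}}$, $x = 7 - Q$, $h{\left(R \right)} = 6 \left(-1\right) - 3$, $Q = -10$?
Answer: $\frac{4553389}{12} \approx 3.7945 \cdot 10^{5}$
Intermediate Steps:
$h{\left(R \right)} = -9$ ($h{\left(R \right)} = -6 - 3 = -9$)
$x = 17$ ($x = 7 - -10 = 7 + 10 = 17$)
$V{\left(H \right)} = \frac{H}{4}$ ($V{\left(H \right)} = H \frac{1}{4} = \frac{H}{4}$)
$W{\left(Y,E \right)} = - \frac{E Y}{9}$ ($W{\left(Y,E \right)} = \frac{Y E}{-9} = E Y \left(- \frac{1}{9}\right) = - \frac{E Y}{9}$)
$379595 - W{\left(-309,V{\left(x \right)} \right)} = 379595 - \left(- \frac{1}{9}\right) \frac{1}{4} \cdot 17 \left(-309\right) = 379595 - \left(- \frac{1}{9}\right) \frac{17}{4} \left(-309\right) = 379595 - \frac{1751}{12} = \frac{4553389}{12}$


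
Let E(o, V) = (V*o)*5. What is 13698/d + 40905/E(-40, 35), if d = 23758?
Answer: -12513357/2375800 ≈ -5.2670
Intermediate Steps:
E(o, V) = 5*V*o
13698/d + 40905/E(-40, 35) = 13698/23758 + 40905/((5*35*(-40))) = 13698*(1/23758) + 40905/(-7000) = 6849/11879 + 40905*(-1/7000) = 6849/11879 - 8181/1400 = -12513357/2375800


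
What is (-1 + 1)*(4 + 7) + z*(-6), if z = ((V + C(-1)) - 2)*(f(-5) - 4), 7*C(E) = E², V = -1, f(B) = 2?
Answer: -240/7 ≈ -34.286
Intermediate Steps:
C(E) = E²/7
z = 40/7 (z = ((-1 + (⅐)*(-1)²) - 2)*(2 - 4) = ((-1 + (⅐)*1) - 2)*(-2) = ((-1 + ⅐) - 2)*(-2) = (-6/7 - 2)*(-2) = -20/7*(-2) = 40/7 ≈ 5.7143)
(-1 + 1)*(4 + 7) + z*(-6) = (-1 + 1)*(4 + 7) + (40/7)*(-6) = 0*11 - 240/7 = 0 - 240/7 = -240/7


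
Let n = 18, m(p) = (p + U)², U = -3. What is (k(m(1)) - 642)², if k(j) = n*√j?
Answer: 367236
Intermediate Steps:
m(p) = (-3 + p)² (m(p) = (p - 3)² = (-3 + p)²)
k(j) = 18*√j
(k(m(1)) - 642)² = (18*√((-3 + 1)²) - 642)² = (18*√((-2)²) - 642)² = (18*√4 - 642)² = (18*2 - 642)² = (36 - 642)² = (-606)² = 367236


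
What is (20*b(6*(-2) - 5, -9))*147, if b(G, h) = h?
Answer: -26460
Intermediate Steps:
(20*b(6*(-2) - 5, -9))*147 = (20*(-9))*147 = -180*147 = -26460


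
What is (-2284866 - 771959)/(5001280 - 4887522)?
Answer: -3056825/113758 ≈ -26.871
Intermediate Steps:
(-2284866 - 771959)/(5001280 - 4887522) = -3056825/113758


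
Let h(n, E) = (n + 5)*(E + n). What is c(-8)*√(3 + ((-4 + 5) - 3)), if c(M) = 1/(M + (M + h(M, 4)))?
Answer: -¼ ≈ -0.25000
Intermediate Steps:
h(n, E) = (5 + n)*(E + n)
c(M) = 1/(20 + M² + 11*M) (c(M) = 1/(M + (M + (M² + 5*4 + 5*M + 4*M))) = 1/(M + (M + (M² + 20 + 5*M + 4*M))) = 1/(M + (M + (20 + M² + 9*M))) = 1/(M + (20 + M² + 10*M)) = 1/(20 + M² + 11*M))
c(-8)*√(3 + ((-4 + 5) - 3)) = √(3 + ((-4 + 5) - 3))/(20 + (-8)² + 11*(-8)) = √(3 + (1 - 3))/(20 + 64 - 88) = √(3 - 2)/(-4) = -√1/4 = -¼*1 = -¼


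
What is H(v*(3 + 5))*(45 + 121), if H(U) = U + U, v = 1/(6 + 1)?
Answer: 2656/7 ≈ 379.43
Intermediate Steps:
v = ⅐ (v = 1/7 = ⅐ ≈ 0.14286)
H(U) = 2*U
H(v*(3 + 5))*(45 + 121) = (2*((3 + 5)/7))*(45 + 121) = (2*((⅐)*8))*166 = (2*(8/7))*166 = (16/7)*166 = 2656/7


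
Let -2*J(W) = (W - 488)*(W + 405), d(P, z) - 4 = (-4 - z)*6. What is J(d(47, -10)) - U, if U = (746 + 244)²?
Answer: -880420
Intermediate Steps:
d(P, z) = -20 - 6*z (d(P, z) = 4 + (-4 - z)*6 = 4 + (-24 - 6*z) = -20 - 6*z)
J(W) = -(-488 + W)*(405 + W)/2 (J(W) = -(W - 488)*(W + 405)/2 = -(-488 + W)*(405 + W)/2)
U = 980100 (U = 990² = 980100)
J(d(47, -10)) - U = (98820 - (-20 - 6*(-10))²/2 + 83*(-20 - 6*(-10))/2) - 1*980100 = (98820 - (-20 + 60)²/2 + 83*(-20 + 60)/2) - 980100 = (98820 - ½*40² + (83/2)*40) - 980100 = (98820 - ½*1600 + 1660) - 980100 = (98820 - 800 + 1660) - 980100 = 99680 - 980100 = -880420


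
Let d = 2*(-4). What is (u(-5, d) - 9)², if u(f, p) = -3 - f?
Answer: 49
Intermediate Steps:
d = -8
(u(-5, d) - 9)² = ((-3 - 1*(-5)) - 9)² = ((-3 + 5) - 9)² = (2 - 9)² = (-7)² = 49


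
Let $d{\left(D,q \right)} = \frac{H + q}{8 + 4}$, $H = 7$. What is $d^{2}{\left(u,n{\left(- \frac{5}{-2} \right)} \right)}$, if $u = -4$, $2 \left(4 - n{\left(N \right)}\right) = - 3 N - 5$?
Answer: $\frac{529}{256} \approx 2.0664$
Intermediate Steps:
$n{\left(N \right)} = \frac{13}{2} + \frac{3 N}{2}$ ($n{\left(N \right)} = 4 - \frac{- 3 N - 5}{2} = 4 - \frac{-5 - 3 N}{2} = 4 + \left(\frac{5}{2} + \frac{3 N}{2}\right) = \frac{13}{2} + \frac{3 N}{2}$)
$d{\left(D,q \right)} = \frac{7}{12} + \frac{q}{12}$ ($d{\left(D,q \right)} = \frac{7 + q}{8 + 4} = \frac{7 + q}{12} = \left(7 + q\right) \frac{1}{12} = \frac{7}{12} + \frac{q}{12}$)
$d^{2}{\left(u,n{\left(- \frac{5}{-2} \right)} \right)} = \left(\frac{7}{12} + \frac{\frac{13}{2} + \frac{3 \left(- \frac{5}{-2}\right)}{2}}{12}\right)^{2} = \left(\frac{7}{12} + \frac{\frac{13}{2} + \frac{3 \left(\left(-5\right) \left(- \frac{1}{2}\right)\right)}{2}}{12}\right)^{2} = \left(\frac{7}{12} + \frac{\frac{13}{2} + \frac{3}{2} \cdot \frac{5}{2}}{12}\right)^{2} = \left(\frac{7}{12} + \frac{\frac{13}{2} + \frac{15}{4}}{12}\right)^{2} = \left(\frac{7}{12} + \frac{1}{12} \cdot \frac{41}{4}\right)^{2} = \left(\frac{7}{12} + \frac{41}{48}\right)^{2} = \left(\frac{23}{16}\right)^{2} = \frac{529}{256}$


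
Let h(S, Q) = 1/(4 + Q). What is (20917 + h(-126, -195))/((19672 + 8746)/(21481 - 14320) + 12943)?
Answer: 28609240506/17708229031 ≈ 1.6156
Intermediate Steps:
(20917 + h(-126, -195))/((19672 + 8746)/(21481 - 14320) + 12943) = (20917 + 1/(4 - 195))/((19672 + 8746)/(21481 - 14320) + 12943) = (20917 + 1/(-191))/(28418/7161 + 12943) = (20917 - 1/191)/(28418*(1/7161) + 12943) = 3995146/(191*(28418/7161 + 12943)) = 3995146/(191*(92713241/7161)) = (3995146/191)*(7161/92713241) = 28609240506/17708229031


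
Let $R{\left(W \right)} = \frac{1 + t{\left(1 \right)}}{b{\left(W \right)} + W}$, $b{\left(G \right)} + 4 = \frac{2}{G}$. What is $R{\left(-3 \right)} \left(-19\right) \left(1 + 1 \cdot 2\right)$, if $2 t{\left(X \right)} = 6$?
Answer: $\frac{684}{23} \approx 29.739$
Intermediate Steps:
$t{\left(X \right)} = 3$ ($t{\left(X \right)} = \frac{1}{2} \cdot 6 = 3$)
$b{\left(G \right)} = -4 + \frac{2}{G}$
$R{\left(W \right)} = \frac{4}{-4 + W + \frac{2}{W}}$ ($R{\left(W \right)} = \frac{1 + 3}{\left(-4 + \frac{2}{W}\right) + W} = \frac{4}{-4 + W + \frac{2}{W}}$)
$R{\left(-3 \right)} \left(-19\right) \left(1 + 1 \cdot 2\right) = 4 \left(-3\right) \frac{1}{2 - 3 \left(-4 - 3\right)} \left(-19\right) \left(1 + 1 \cdot 2\right) = 4 \left(-3\right) \frac{1}{2 - -21} \left(-19\right) \left(1 + 2\right) = 4 \left(-3\right) \frac{1}{2 + 21} \left(-19\right) 3 = 4 \left(-3\right) \frac{1}{23} \left(-19\right) 3 = \left(- \frac{12}{23}\right) \left(-19\right) 3 = \frac{228}{23} \cdot 3 = \frac{684}{23}$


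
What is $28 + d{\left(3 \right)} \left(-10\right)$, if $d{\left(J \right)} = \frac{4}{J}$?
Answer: $\frac{44}{3} \approx 14.667$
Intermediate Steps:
$28 + d{\left(3 \right)} \left(-10\right) = 28 + \frac{4}{3} \left(-10\right) = 28 - \frac{40}{3} = \frac{44}{3}$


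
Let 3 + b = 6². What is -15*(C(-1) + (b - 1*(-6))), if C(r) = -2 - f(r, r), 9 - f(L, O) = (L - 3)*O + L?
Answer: -465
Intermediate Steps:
f(L, O) = 9 - L - O*(-3 + L) (f(L, O) = 9 - ((L - 3)*O + L) = 9 - ((-3 + L)*O + L) = 9 - (O*(-3 + L) + L) = 9 - (L + O*(-3 + L)) = 9 + (-L - O*(-3 + L)) = 9 - L - O*(-3 + L))
b = 33 (b = -3 + 6² = -3 + 36 = 33)
C(r) = -11 + r² - 2*r (C(r) = -2 - (9 - r + 3*r - r*r) = -2 - (9 - r + 3*r - r²) = -2 - (9 - r² + 2*r) = -2 + (-9 + r² - 2*r) = -11 + r² - 2*r)
-15*(C(-1) + (b - 1*(-6))) = -15*((-11 + (-1)² - 2*(-1)) + (33 - 1*(-6))) = -15*((-11 + 1 + 2) + (33 + 6)) = -15*(-8 + 39) = -15*31 = -465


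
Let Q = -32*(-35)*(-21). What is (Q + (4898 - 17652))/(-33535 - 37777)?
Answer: 18137/35656 ≈ 0.50867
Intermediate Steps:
Q = -23520 (Q = 1120*(-21) = -23520)
(Q + (4898 - 17652))/(-33535 - 37777) = (-23520 + (4898 - 17652))/(-33535 - 37777) = (-23520 - 12754)/(-71312) = -36274*(-1/71312) = 18137/35656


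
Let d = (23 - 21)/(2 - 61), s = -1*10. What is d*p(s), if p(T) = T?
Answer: 20/59 ≈ 0.33898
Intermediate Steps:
s = -10
d = -2/59 (d = 2/(-59) = 2*(-1/59) = -2/59 ≈ -0.033898)
d*p(s) = -2/59*(-10) = 20/59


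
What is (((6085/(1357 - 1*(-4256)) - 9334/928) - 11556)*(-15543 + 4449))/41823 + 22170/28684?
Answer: 399469592082241897/130183719838776 ≈ 3068.5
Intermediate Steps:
(((6085/(1357 - 1*(-4256)) - 9334/928) - 11556)*(-15543 + 4449))/41823 + 22170/28684 = (((6085/(1357 + 4256) - 9334*1/928) - 11556)*(-11094))*(1/41823) + 22170*(1/28684) = (((6085/5613 - 4667/464) - 11556)*(-11094))*(1/41823) + 11085/14342 = ((-23372431/2604432 - 11556)*(-11094))*(1/41823) + 11085/14342 = -30120188623/2604432*(-11094)*(1/41823) + 11085/14342 = (55692228763927/434072)*(1/41823) + 11085/14342 = 55692228763927/18154193256 + 11085/14342 = 399469592082241897/130183719838776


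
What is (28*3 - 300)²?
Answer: 46656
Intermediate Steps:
(28*3 - 300)² = (84 - 300)² = (-216)² = 46656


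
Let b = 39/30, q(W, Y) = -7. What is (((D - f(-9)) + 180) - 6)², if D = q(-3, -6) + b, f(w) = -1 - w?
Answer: 2569609/100 ≈ 25696.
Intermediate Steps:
b = 13/10 (b = 39*(1/30) = 13/10 ≈ 1.3000)
D = -57/10 (D = -7 + 13/10 = -57/10 ≈ -5.7000)
(((D - f(-9)) + 180) - 6)² = (((-57/10 - (-1 - 1*(-9))) + 180) - 6)² = (((-57/10 - (-1 + 9)) + 180) - 6)² = (((-57/10 - 1*8) + 180) - 6)² = (((-57/10 - 8) + 180) - 6)² = ((-137/10 + 180) - 6)² = (1663/10 - 6)² = (1603/10)² = 2569609/100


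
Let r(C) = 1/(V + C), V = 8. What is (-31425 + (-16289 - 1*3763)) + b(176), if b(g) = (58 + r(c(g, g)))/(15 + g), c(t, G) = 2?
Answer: -98320489/1910 ≈ -51477.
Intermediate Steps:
r(C) = 1/(8 + C)
b(g) = 581/(10*(15 + g)) (b(g) = (58 + 1/(8 + 2))/(15 + g) = (58 + 1/10)/(15 + g) = 581/(10*(15 + g)))
(-31425 + (-16289 - 1*3763)) + b(176) = (-31425 + (-16289 - 1*3763)) + 581/(10*(15 + 176)) = (-31425 + (-16289 - 3763)) + (581/10)/191 = (-31425 - 20052) + (581/10)*(1/191) = -51477 + 581/1910 = -98320489/1910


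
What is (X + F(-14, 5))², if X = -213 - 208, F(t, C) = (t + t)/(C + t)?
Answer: 14145121/81 ≈ 1.7463e+5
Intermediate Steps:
F(t, C) = 2*t/(C + t) (F(t, C) = (2*t)/(C + t) = 2*t/(C + t))
X = -421
(X + F(-14, 5))² = (-421 + 2*(-14)/(5 - 14))² = (-421 + 2*(-14)/(-9))² = (-421 + 2*(-14)*(-⅑))² = (-421 + 28/9)² = (-3761/9)² = 14145121/81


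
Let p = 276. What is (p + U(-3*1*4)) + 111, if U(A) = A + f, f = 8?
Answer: 383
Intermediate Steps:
U(A) = 8 + A (U(A) = A + 8 = 8 + A)
(p + U(-3*1*4)) + 111 = (276 + (8 - 3*1*4)) + 111 = (276 + (8 - 3*4)) + 111 = (276 + (8 - 12)) + 111 = (276 - 4) + 111 = 272 + 111 = 383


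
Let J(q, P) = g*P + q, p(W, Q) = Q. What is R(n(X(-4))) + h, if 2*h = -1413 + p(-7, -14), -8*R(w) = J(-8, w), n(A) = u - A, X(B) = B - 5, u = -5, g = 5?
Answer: -715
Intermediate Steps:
X(B) = -5 + B
n(A) = -5 - A
J(q, P) = q + 5*P (J(q, P) = 5*P + q = q + 5*P)
R(w) = 1 - 5*w/8 (R(w) = -(-8 + 5*w)/8 = 1 - 5*w/8)
h = -1427/2 (h = (-1413 - 14)/2 = (½)*(-1427) = -1427/2 ≈ -713.50)
R(n(X(-4))) + h = (1 - 5*(-5 - (-5 - 4))/8) - 1427/2 = (1 - 5*(-5 - 1*(-9))/8) - 1427/2 = (1 - 5*(-5 + 9)/8) - 1427/2 = (1 - 5/8*4) - 1427/2 = (1 - 5/2) - 1427/2 = -3/2 - 1427/2 = -715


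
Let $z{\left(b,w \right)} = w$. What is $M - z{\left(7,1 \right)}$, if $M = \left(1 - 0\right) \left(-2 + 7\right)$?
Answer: $4$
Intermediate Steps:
$M = 5$ ($M = \left(1 + 0\right) 5 = 1 \cdot 5 = 5$)
$M - z{\left(7,1 \right)} = 5 - 1 = 4$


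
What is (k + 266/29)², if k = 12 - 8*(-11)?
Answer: 10023556/841 ≈ 11919.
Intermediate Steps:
k = 100 (k = 12 + 88 = 100)
(k + 266/29)² = (100 + 266/29)² = (3166/29)² = 10023556/841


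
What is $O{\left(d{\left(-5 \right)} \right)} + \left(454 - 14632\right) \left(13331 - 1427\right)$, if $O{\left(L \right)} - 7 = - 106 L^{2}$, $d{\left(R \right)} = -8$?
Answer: $-168781689$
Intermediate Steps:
$O{\left(L \right)} = 7 - 106 L^{2}$
$O{\left(d{\left(-5 \right)} \right)} + \left(454 - 14632\right) \left(13331 - 1427\right) = \left(7 - 106 \left(-8\right)^{2}\right) + \left(454 - 14632\right) \left(13331 - 1427\right) = \left(7 - 6784\right) - 168774912 = -6777 - 168774912 = -168781689$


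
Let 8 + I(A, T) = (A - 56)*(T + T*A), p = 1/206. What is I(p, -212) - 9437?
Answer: 26348480/10609 ≈ 2483.6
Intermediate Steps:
p = 1/206 ≈ 0.0048544
I(A, T) = -8 + (-56 + A)*(T + A*T) (I(A, T) = -8 + (A - 56)*(T + T*A) = -8 + (-56 + A)*(T + A*T))
I(p, -212) - 9437 = (-8 - 56*(-212) - 212*(1/206)² - 55*1/206*(-212)) - 9437 = (-8 + 11872 - 212*1/42436 + 5830/103) - 9437 = (-8 + 11872 - 53/10609 + 5830/103) - 9437 = 126465613/10609 - 9437 = 26348480/10609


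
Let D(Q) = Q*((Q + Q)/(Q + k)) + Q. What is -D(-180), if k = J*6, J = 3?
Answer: 580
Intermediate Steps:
k = 18 (k = 3*6 = 18)
D(Q) = Q + 2*Q²/(18 + Q) (D(Q) = Q*((Q + Q)/(Q + 18)) + Q = Q*((2*Q)/(18 + Q)) + Q = Q*(2*Q/(18 + Q)) + Q = 2*Q²/(18 + Q) + Q = Q + 2*Q²/(18 + Q))
-D(-180) = -3*(-180)*(6 - 180)/(18 - 180) = -3*(-180)*(-174)/(-162) = -3*(-180)*(-1)*(-174)/162 = -1*(-580) = 580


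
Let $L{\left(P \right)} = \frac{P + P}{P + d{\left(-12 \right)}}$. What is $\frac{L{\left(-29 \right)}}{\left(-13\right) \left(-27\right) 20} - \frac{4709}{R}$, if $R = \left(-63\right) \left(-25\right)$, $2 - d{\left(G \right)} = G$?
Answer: $- \frac{1101703}{368550} \approx -2.9893$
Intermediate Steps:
$d{\left(G \right)} = 2 - G$
$R = 1575$
$L{\left(P \right)} = \frac{2 P}{14 + P}$ ($L{\left(P \right)} = \frac{P + P}{P + \left(2 - -12\right)} = \frac{2 P}{P + \left(2 + 12\right)} = \frac{2 P}{P + 14} = \frac{2 P}{14 + P}$)
$\frac{L{\left(-29 \right)}}{\left(-13\right) \left(-27\right) 20} - \frac{4709}{R} = \frac{2 \left(-29\right) \frac{1}{14 - 29}}{\left(-13\right) \left(-27\right) 20} - \frac{4709}{1575} = \frac{2 \left(-29\right) \frac{1}{-15}}{351 \cdot 20} - \frac{4709}{1575} = \frac{2 \left(-29\right) \left(- \frac{1}{15}\right)}{7020} - \frac{4709}{1575} = \frac{58}{15} \cdot \frac{1}{7020} - \frac{4709}{1575} = \frac{29}{52650} - \frac{4709}{1575} = - \frac{1101703}{368550}$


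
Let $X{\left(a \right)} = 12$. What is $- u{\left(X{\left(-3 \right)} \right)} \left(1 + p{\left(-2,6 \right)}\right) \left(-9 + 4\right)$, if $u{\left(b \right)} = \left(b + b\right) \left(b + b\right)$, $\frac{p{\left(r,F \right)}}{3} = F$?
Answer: $54720$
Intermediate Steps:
$p{\left(r,F \right)} = 3 F$
$u{\left(b \right)} = 4 b^{2}$ ($u{\left(b \right)} = 2 b 2 b = 4 b^{2}$)
$- u{\left(X{\left(-3 \right)} \right)} \left(1 + p{\left(-2,6 \right)}\right) \left(-9 + 4\right) = - 4 \cdot 12^{2} \left(1 + 3 \cdot 6\right) \left(-9 + 4\right) = - 4 \cdot 144 \left(1 + 18\right) \left(-5\right) = - 576 \cdot 19 \left(-5\right) = - 576 \left(-95\right) = \left(-1\right) \left(-54720\right) = 54720$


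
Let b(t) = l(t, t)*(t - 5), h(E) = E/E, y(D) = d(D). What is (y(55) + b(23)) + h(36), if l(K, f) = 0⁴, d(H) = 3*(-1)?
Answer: -2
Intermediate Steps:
d(H) = -3
y(D) = -3
l(K, f) = 0
h(E) = 1
b(t) = 0 (b(t) = 0*(t - 5) = 0*(-5 + t) = 0)
(y(55) + b(23)) + h(36) = (-3 + 0) + 1 = -3 + 1 = -2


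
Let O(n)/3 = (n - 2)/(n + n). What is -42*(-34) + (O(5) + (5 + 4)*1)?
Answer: 14379/10 ≈ 1437.9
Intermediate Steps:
O(n) = 3*(-2 + n)/(2*n) (O(n) = 3*((n - 2)/(n + n)) = 3*((-2 + n)/((2*n))) = 3*((-2 + n)*(1/(2*n))) = 3*((-2 + n)/(2*n)) = 3*(-2 + n)/(2*n))
-42*(-34) + (O(5) + (5 + 4)*1) = -42*(-34) + ((3/2 - 3/5) + (5 + 4)*1) = 1428 + ((3/2 - 3*1/5) + 9*1) = 1428 + ((3/2 - 3/5) + 9) = 1428 + (9/10 + 9) = 1428 + 99/10 = 14379/10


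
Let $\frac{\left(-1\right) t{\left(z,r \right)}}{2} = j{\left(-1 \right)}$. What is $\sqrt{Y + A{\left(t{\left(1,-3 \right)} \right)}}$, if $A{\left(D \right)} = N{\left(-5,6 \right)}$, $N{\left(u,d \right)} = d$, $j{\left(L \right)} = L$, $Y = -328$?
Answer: $i \sqrt{322} \approx 17.944 i$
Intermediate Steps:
$t{\left(z,r \right)} = 2$ ($t{\left(z,r \right)} = \left(-2\right) \left(-1\right) = 2$)
$A{\left(D \right)} = 6$
$\sqrt{Y + A{\left(t{\left(1,-3 \right)} \right)}} = \sqrt{-328 + 6} = \sqrt{-322} = i \sqrt{322}$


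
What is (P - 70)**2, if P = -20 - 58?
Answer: 21904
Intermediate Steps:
P = -78
(P - 70)**2 = (-78 - 70)**2 = (-148)**2 = 21904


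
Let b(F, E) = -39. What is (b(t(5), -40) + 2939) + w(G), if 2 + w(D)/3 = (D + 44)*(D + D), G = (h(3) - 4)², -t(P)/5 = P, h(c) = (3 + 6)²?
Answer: 212486396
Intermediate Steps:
h(c) = 81 (h(c) = 9² = 81)
t(P) = -5*P
G = 5929 (G = (81 - 4)² = 77² = 5929)
w(D) = -6 + 6*D*(44 + D) (w(D) = -6 + 3*((D + 44)*(D + D)) = -6 + 3*((44 + D)*(2*D)) = -6 + 3*(2*D*(44 + D)) = -6 + 6*D*(44 + D))
(b(t(5), -40) + 2939) + w(G) = (-39 + 2939) + (-6 + 6*5929² + 264*5929) = 2900 + (-6 + 6*35153041 + 1565256) = 2900 + (-6 + 210918246 + 1565256) = 2900 + 212483496 = 212486396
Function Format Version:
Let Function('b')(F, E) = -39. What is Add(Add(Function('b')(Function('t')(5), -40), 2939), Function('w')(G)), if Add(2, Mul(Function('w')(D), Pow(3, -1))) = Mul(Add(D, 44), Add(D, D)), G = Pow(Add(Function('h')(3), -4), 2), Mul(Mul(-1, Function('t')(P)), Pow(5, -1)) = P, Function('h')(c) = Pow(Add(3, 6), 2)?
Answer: 212486396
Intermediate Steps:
Function('h')(c) = 81 (Function('h')(c) = Pow(9, 2) = 81)
Function('t')(P) = Mul(-5, P)
G = 5929 (G = Pow(Add(81, -4), 2) = Pow(77, 2) = 5929)
Function('w')(D) = Add(-6, Mul(6, D, Add(44, D))) (Function('w')(D) = Add(-6, Mul(3, Mul(Add(D, 44), Add(D, D)))) = Add(-6, Mul(3, Mul(Add(44, D), Mul(2, D)))) = Add(-6, Mul(3, Mul(2, D, Add(44, D)))) = Add(-6, Mul(6, D, Add(44, D))))
Add(Add(Function('b')(Function('t')(5), -40), 2939), Function('w')(G)) = Add(Add(-39, 2939), Add(-6, Mul(6, Pow(5929, 2)), Mul(264, 5929))) = Add(2900, Add(-6, Mul(6, 35153041), 1565256)) = Add(2900, Add(-6, 210918246, 1565256)) = Add(2900, 212483496) = 212486396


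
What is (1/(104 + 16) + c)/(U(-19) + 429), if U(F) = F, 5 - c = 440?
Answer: -52199/49200 ≈ -1.0610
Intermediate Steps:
c = -435 (c = 5 - 1*440 = 5 - 440 = -435)
(1/(104 + 16) + c)/(U(-19) + 429) = (1/(104 + 16) - 435)/(-19 + 429) = (1/120 - 435)/410 = (1/120 - 435)*(1/410) = -52199/120*1/410 = -52199/49200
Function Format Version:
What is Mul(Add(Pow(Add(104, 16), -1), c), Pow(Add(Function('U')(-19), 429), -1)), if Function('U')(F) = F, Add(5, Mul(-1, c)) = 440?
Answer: Rational(-52199, 49200) ≈ -1.0610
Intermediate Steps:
c = -435 (c = Add(5, Mul(-1, 440)) = Add(5, -440) = -435)
Mul(Add(Pow(Add(104, 16), -1), c), Pow(Add(Function('U')(-19), 429), -1)) = Mul(Add(Pow(Add(104, 16), -1), -435), Pow(Add(-19, 429), -1)) = Mul(Add(Pow(120, -1), -435), Pow(410, -1)) = Mul(Add(Rational(1, 120), -435), Rational(1, 410)) = Mul(Rational(-52199, 120), Rational(1, 410)) = Rational(-52199, 49200)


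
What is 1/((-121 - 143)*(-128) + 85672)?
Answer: 1/119464 ≈ 8.3707e-6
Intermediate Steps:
1/((-121 - 143)*(-128) + 85672) = 1/(-264*(-128) + 85672) = 1/(33792 + 85672) = 1/119464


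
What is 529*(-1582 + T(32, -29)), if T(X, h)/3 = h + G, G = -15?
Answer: -906706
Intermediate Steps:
T(X, h) = -45 + 3*h (T(X, h) = 3*(h - 15) = 3*(-15 + h) = -45 + 3*h)
529*(-1582 + T(32, -29)) = 529*(-1582 + (-45 + 3*(-29))) = 529*(-1582 + (-45 - 87)) = 529*(-1582 - 132) = 529*(-1714) = -906706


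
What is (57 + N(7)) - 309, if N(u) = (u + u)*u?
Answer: -154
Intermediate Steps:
N(u) = 2*u² (N(u) = (2*u)*u = 2*u²)
(57 + N(7)) - 309 = (57 + 2*7²) - 309 = (57 + 2*49) - 309 = (57 + 98) - 309 = 155 - 309 = -154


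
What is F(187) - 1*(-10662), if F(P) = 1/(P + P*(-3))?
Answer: 3987587/374 ≈ 10662.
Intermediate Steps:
F(P) = -1/(2*P) (F(P) = 1/(P - 3*P) = 1/(-2*P) = -1/(2*P))
F(187) - 1*(-10662) = -½/187 - 1*(-10662) = -½*1/187 + 10662 = -1/374 + 10662 = 3987587/374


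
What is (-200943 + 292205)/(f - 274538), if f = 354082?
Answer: 45631/39772 ≈ 1.1473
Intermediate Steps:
(-200943 + 292205)/(f - 274538) = (-200943 + 292205)/(354082 - 274538) = 91262/79544 = 91262*(1/79544) = 45631/39772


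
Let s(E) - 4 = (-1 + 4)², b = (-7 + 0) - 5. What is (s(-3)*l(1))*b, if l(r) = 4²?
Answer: -2496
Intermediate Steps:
b = -12 (b = -7 - 5 = -12)
l(r) = 16
s(E) = 13 (s(E) = 4 + (-1 + 4)² = 4 + 3² = 4 + 9 = 13)
(s(-3)*l(1))*b = (13*16)*(-12) = 208*(-12) = -2496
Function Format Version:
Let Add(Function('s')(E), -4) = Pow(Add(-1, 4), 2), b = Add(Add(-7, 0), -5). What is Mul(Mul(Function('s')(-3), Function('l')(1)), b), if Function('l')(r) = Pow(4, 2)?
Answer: -2496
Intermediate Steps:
b = -12 (b = Add(-7, -5) = -12)
Function('l')(r) = 16
Function('s')(E) = 13 (Function('s')(E) = Add(4, Pow(Add(-1, 4), 2)) = Add(4, Pow(3, 2)) = Add(4, 9) = 13)
Mul(Mul(Function('s')(-3), Function('l')(1)), b) = Mul(Mul(13, 16), -12) = Mul(208, -12) = -2496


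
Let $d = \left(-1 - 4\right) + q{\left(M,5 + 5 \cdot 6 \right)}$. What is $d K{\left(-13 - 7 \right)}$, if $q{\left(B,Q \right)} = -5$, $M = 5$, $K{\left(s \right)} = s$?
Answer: $200$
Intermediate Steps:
$d = -10$ ($d = \left(-1 - 4\right) - 5 = -5 - 5 = -10$)
$d K{\left(-13 - 7 \right)} = - 10 \left(-13 - 7\right) = \left(-10\right) \left(-20\right) = 200$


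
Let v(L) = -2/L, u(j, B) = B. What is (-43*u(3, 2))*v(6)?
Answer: 86/3 ≈ 28.667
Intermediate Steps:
(-43*u(3, 2))*v(6) = (-43*2)*(-2/6) = -(-172)/6 = -86*(-1/3) = 86/3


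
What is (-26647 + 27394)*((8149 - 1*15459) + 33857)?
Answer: 19830609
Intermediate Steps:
(-26647 + 27394)*((8149 - 1*15459) + 33857) = 747*((8149 - 15459) + 33857) = 747*(-7310 + 33857) = 747*26547 = 19830609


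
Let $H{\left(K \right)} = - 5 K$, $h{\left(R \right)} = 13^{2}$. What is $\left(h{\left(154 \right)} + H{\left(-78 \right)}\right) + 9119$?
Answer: $9678$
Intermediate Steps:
$h{\left(R \right)} = 169$
$\left(h{\left(154 \right)} + H{\left(-78 \right)}\right) + 9119 = \left(169 - -390\right) + 9119 = \left(169 + 390\right) + 9119 = 559 + 9119 = 9678$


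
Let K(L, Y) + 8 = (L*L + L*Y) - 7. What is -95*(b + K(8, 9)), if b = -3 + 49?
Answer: -15865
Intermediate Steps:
K(L, Y) = -15 + L² + L*Y (K(L, Y) = -8 + ((L*L + L*Y) - 7) = -8 + ((L² + L*Y) - 7) = -8 + (-7 + L² + L*Y) = -15 + L² + L*Y)
b = 46
-95*(b + K(8, 9)) = -95*(46 + (-15 + 8² + 8*9)) = -95*(46 + (-15 + 64 + 72)) = -95*(46 + 121) = -95*167 = -15865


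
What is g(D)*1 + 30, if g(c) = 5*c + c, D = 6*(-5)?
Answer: -150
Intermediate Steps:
D = -30
g(c) = 6*c
g(D)*1 + 30 = (6*(-30))*1 + 30 = -180*1 + 30 = -180 + 30 = -150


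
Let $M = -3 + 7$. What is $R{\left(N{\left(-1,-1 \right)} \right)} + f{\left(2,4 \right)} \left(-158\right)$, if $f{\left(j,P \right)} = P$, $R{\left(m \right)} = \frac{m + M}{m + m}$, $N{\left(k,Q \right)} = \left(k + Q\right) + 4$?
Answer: $- \frac{1261}{2} \approx -630.5$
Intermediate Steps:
$M = 4$
$N{\left(k,Q \right)} = 4 + Q + k$ ($N{\left(k,Q \right)} = \left(Q + k\right) + 4 = 4 + Q + k$)
$R{\left(m \right)} = \frac{4 + m}{2 m}$ ($R{\left(m \right)} = \frac{m + 4}{m + m} = \frac{4 + m}{2 m}$)
$R{\left(N{\left(-1,-1 \right)} \right)} + f{\left(2,4 \right)} \left(-158\right) = \frac{4 - -2}{2 \left(4 - 1 - 1\right)} + 4 \left(-158\right) = \frac{4 + 2}{2 \cdot 2} - 632 = \frac{1}{2} \cdot \frac{1}{2} \cdot 6 - 632 = \frac{3}{2} - 632 = - \frac{1261}{2}$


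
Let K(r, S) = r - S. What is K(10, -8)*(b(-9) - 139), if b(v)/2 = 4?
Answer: -2358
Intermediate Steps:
b(v) = 8 (b(v) = 2*4 = 8)
K(10, -8)*(b(-9) - 139) = (10 - 1*(-8))*(8 - 139) = (10 + 8)*(-131) = 18*(-131) = -2358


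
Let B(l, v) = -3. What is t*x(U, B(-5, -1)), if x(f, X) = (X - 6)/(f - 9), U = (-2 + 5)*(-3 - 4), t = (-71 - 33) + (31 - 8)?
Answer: -243/10 ≈ -24.300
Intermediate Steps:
t = -81 (t = -104 + 23 = -81)
U = -21 (U = 3*(-7) = -21)
x(f, X) = (-6 + X)/(-9 + f)
t*x(U, B(-5, -1)) = -81*(-6 - 3)/(-9 - 21) = -81*(-9)/(-30) = -(-27)*(-9)/10 = -81*3/10 = -243/10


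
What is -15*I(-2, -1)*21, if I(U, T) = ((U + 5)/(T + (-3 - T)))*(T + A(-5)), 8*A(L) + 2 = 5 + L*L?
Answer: 1575/2 ≈ 787.50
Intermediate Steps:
A(L) = 3/8 + L**2/8 (A(L) = -1/4 + (5 + L*L)/8 = -1/4 + (5 + L**2)/8 = -1/4 + (5/8 + L**2/8) = 3/8 + L**2/8)
I(U, T) = (-5/3 - U/3)*(7/2 + T) (I(U, T) = ((U + 5)/(T + (-3 - T)))*(T + (3/8 + (1/8)*(-5)**2)) = ((5 + U)/(-3))*(T + (3/8 + (1/8)*25)) = ((5 + U)*(-1/3))*(T + (3/8 + 25/8)) = (-5/3 - U/3)*(T + 7/2) = (-5/3 - U/3)*(7/2 + T))
-15*I(-2, -1)*21 = -15*(-35/6 - 7/6*(-2) - 5/3*(-1) - 1/3*(-1)*(-2))*21 = -15*(-35/6 + 7/3 + 5/3 - 2/3)*21 = -15*(-5/2)*21 = (75/2)*21 = 1575/2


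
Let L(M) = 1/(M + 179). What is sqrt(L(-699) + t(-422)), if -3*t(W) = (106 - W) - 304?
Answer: I*sqrt(45428370)/780 ≈ 8.6411*I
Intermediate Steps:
L(M) = 1/(179 + M)
t(W) = 66 + W/3 (t(W) = -((106 - W) - 304)/3 = -(-198 - W)/3 = 66 + W/3)
sqrt(L(-699) + t(-422)) = sqrt(1/(179 - 699) + (66 + (1/3)*(-422))) = sqrt(1/(-520) + (66 - 422/3)) = sqrt(-1/520 - 224/3) = sqrt(-116483/1560) = I*sqrt(45428370)/780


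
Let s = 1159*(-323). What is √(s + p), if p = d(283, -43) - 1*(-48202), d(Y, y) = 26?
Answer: I*√326129 ≈ 571.08*I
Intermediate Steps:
s = -374357
p = 48228 (p = 26 - 1*(-48202) = 26 + 48202 = 48228)
√(s + p) = √(-374357 + 48228) = √(-326129) = I*√326129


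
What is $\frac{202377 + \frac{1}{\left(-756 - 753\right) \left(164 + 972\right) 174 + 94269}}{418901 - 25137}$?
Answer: $\frac{30172458470269}{58706413955574} \approx 0.51396$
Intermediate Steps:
$\frac{202377 + \frac{1}{\left(-756 - 753\right) \left(164 + 972\right) 174 + 94269}}{418901 - 25137} = \frac{202377 + \frac{1}{\left(-1509\right) 1136 \cdot 174 + 94269}}{393764} = \left(202377 + \frac{1}{\left(-1714224\right) 174 + 94269}\right) \frac{1}{393764} = \left(202377 + \frac{1}{-298274976 + 94269}\right) \frac{1}{393764} = \left(202377 + \frac{1}{-298180707}\right) \frac{1}{393764} = \left(202377 - \frac{1}{298180707}\right) \frac{1}{393764} = \frac{60344916940538}{298180707} \cdot \frac{1}{393764} = \frac{30172458470269}{58706413955574}$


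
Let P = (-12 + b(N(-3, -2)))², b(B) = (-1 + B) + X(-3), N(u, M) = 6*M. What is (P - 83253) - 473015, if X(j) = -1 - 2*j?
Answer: -555868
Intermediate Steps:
b(B) = 4 + B (b(B) = (-1 + B) + (-1 - 2*(-3)) = (-1 + B) + (-1 + 6) = (-1 + B) + 5 = 4 + B)
P = 400 (P = (-12 + (4 + 6*(-2)))² = (-12 + (4 - 12))² = (-12 - 8)² = (-20)² = 400)
(P - 83253) - 473015 = (400 - 83253) - 473015 = -82853 - 473015 = -555868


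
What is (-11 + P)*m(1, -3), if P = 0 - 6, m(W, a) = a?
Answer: 51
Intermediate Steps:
P = -6
(-11 + P)*m(1, -3) = (-11 - 6)*(-3) = -17*(-3) = 51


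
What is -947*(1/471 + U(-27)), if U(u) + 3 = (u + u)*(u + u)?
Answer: -1299306728/471 ≈ -2.7586e+6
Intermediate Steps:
U(u) = -3 + 4*u² (U(u) = -3 + (u + u)*(u + u) = -3 + (2*u)*(2*u) = -3 + 4*u²)
-947*(1/471 + U(-27)) = -947*(1/471 + (-3 + 4*(-27)²)) = -947*(1/471 + (-3 + 4*729)) = -947*(1/471 + (-3 + 2916)) = -947*(1/471 + 2913) = -947*1372024/471 = -1299306728/471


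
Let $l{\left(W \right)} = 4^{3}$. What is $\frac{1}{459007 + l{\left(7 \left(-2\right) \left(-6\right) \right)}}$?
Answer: $\frac{1}{459071} \approx 2.1783 \cdot 10^{-6}$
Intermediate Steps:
$l{\left(W \right)} = 64$
$\frac{1}{459007 + l{\left(7 \left(-2\right) \left(-6\right) \right)}} = \frac{1}{459007 + 64} = \frac{1}{459071}$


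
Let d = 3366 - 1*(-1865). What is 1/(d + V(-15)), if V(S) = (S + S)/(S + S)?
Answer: 1/5232 ≈ 0.00019113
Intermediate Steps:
V(S) = 1 (V(S) = (2*S)/((2*S)) = (2*S)*(1/(2*S)) = 1)
d = 5231 (d = 3366 + 1865 = 5231)
1/(d + V(-15)) = 1/(5231 + 1) = 1/5232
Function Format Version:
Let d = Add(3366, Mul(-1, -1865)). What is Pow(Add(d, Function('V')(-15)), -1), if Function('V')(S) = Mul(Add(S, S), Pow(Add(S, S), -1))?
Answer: Rational(1, 5232) ≈ 0.00019113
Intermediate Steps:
Function('V')(S) = 1 (Function('V')(S) = Mul(Mul(2, S), Pow(Mul(2, S), -1)) = Mul(Mul(2, S), Mul(Rational(1, 2), Pow(S, -1))) = 1)
d = 5231 (d = Add(3366, 1865) = 5231)
Pow(Add(d, Function('V')(-15)), -1) = Pow(Add(5231, 1), -1) = Pow(5232, -1) = Rational(1, 5232)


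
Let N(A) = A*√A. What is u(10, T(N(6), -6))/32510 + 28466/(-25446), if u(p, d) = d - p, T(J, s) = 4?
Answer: -231395584/206812365 ≈ -1.1189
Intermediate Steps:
N(A) = A^(3/2)
u(10, T(N(6), -6))/32510 + 28466/(-25446) = (4 - 1*10)/32510 + 28466/(-25446) = (4 - 10)*(1/32510) + 28466*(-1/25446) = -6*1/32510 - 14233/12723 = -3/16255 - 14233/12723 = -231395584/206812365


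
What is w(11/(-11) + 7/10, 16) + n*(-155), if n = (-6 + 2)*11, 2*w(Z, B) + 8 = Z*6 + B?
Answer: 68231/10 ≈ 6823.1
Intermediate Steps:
w(Z, B) = -4 + B/2 + 3*Z (w(Z, B) = -4 + (Z*6 + B)/2 = -4 + (6*Z + B)/2 = -4 + (B + 6*Z)/2 = -4 + (B/2 + 3*Z) = -4 + B/2 + 3*Z)
n = -44 (n = -4*11 = -44)
w(11/(-11) + 7/10, 16) + n*(-155) = (-4 + (1/2)*16 + 3*(11/(-11) + 7/10)) - 44*(-155) = (-4 + 8 + 3*(11*(-1/11) + 7*(1/10))) + 6820 = (-4 + 8 + 3*(-1 + 7/10)) + 6820 = (-4 + 8 + 3*(-3/10)) + 6820 = (-4 + 8 - 9/10) + 6820 = 31/10 + 6820 = 68231/10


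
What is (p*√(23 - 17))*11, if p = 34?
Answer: 374*√6 ≈ 916.11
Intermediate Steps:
(p*√(23 - 17))*11 = (34*√(23 - 17))*11 = (34*√6)*11 = 374*√6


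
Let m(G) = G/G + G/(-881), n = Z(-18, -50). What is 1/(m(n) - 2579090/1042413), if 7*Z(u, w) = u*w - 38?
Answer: -6428560971/10375247065 ≈ -0.61961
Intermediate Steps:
Z(u, w) = -38/7 + u*w/7 (Z(u, w) = (u*w - 38)/7 = (-38 + u*w)/7 = -38/7 + u*w/7)
n = 862/7 (n = -38/7 + (⅐)*(-18)*(-50) = -38/7 + 900/7 = 862/7 ≈ 123.14)
m(G) = 1 - G/881 (m(G) = 1 + G*(-1/881) = 1 - G/881)
1/(m(n) - 2579090/1042413) = 1/((1 - 1/881*862/7) - 2579090/1042413) = 1/((1 - 862/6167) - 2579090*1/1042413) = 1/(5305/6167 - 2579090/1042413) = 1/(-10375247065/6428560971) = -6428560971/10375247065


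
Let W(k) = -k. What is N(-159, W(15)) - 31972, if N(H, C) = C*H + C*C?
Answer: -29362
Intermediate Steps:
N(H, C) = C² + C*H (N(H, C) = C*H + C² = C² + C*H)
N(-159, W(15)) - 31972 = (-1*15)*(-1*15 - 159) - 31972 = -15*(-15 - 159) - 31972 = -15*(-174) - 31972 = 2610 - 31972 = -29362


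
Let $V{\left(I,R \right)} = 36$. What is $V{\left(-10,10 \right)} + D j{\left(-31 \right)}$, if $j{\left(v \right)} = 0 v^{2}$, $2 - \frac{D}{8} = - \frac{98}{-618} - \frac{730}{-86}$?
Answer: $36$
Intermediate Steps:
$D = - \frac{706544}{13287}$ ($D = 16 - 8 \left(- \frac{98}{-618} - \frac{730}{-86}\right) = 16 - 8 \left(\left(-98\right) \left(- \frac{1}{618}\right) - - \frac{365}{43}\right) = 16 - 8 \left(\frac{49}{309} + \frac{365}{43}\right) = 16 - \frac{919136}{13287} = - \frac{706544}{13287} \approx -53.176$)
$j{\left(v \right)} = 0$
$V{\left(-10,10 \right)} + D j{\left(-31 \right)} = 36 - 0 = 36 + 0 = 36$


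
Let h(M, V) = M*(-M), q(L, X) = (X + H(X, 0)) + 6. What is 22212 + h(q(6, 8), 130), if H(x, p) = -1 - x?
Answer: 22187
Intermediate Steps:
q(L, X) = 5 (q(L, X) = (X + (-1 - X)) + 6 = -1 + 6 = 5)
h(M, V) = -M²
22212 + h(q(6, 8), 130) = 22212 - 1*5² = 22212 - 1*25 = 22212 - 25 = 22187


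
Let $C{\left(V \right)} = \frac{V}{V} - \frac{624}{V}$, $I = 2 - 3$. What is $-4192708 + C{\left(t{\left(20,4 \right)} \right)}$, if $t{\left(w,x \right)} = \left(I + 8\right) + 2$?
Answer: $- \frac{12578329}{3} \approx -4.1928 \cdot 10^{6}$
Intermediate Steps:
$I = -1$ ($I = 2 - 3 = -1$)
$t{\left(w,x \right)} = 9$ ($t{\left(w,x \right)} = \left(-1 + 8\right) + 2 = 7 + 2 = 9$)
$C{\left(V \right)} = 1 - \frac{624}{V}$
$-4192708 + C{\left(t{\left(20,4 \right)} \right)} = -4192708 + \frac{-624 + 9}{9} = -4192708 + \frac{1}{9} \left(-615\right) = -4192708 - \frac{205}{3} = - \frac{12578329}{3}$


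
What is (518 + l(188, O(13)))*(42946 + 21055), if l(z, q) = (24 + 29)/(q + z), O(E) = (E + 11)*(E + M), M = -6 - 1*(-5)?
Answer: 2254855803/68 ≈ 3.3160e+7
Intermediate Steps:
M = -1 (M = -6 + 5 = -1)
O(E) = (-1 + E)*(11 + E) (O(E) = (E + 11)*(E - 1) = (11 + E)*(-1 + E) = (-1 + E)*(11 + E))
l(z, q) = 53/(q + z)
(518 + l(188, O(13)))*(42946 + 21055) = (518 + 53/((-11 + 13² + 10*13) + 188))*(42946 + 21055) = (518 + 53/((-11 + 169 + 130) + 188))*64001 = (518 + 53/(288 + 188))*64001 = (518 + 53/476)*64001 = (246621/476)*64001 = 2254855803/68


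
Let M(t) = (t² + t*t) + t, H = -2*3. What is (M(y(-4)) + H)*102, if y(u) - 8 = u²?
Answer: 119340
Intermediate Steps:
H = -6
y(u) = 8 + u²
M(t) = t + 2*t² (M(t) = (t² + t²) + t = 2*t² + t = t + 2*t²)
(M(y(-4)) + H)*102 = ((8 + (-4)²)*(1 + 2*(8 + (-4)²)) - 6)*102 = ((8 + 16)*(1 + 2*(8 + 16)) - 6)*102 = (24*(1 + 2*24) - 6)*102 = (24*(1 + 48) - 6)*102 = (24*49 - 6)*102 = (1176 - 6)*102 = 1170*102 = 119340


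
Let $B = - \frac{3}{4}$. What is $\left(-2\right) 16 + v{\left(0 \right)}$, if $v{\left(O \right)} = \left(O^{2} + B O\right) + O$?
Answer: $-32$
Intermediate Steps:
$B = - \frac{3}{4}$ ($B = \left(-3\right) \frac{1}{4} = - \frac{3}{4} \approx -0.75$)
$v{\left(O \right)} = O^{2} + \frac{O}{4}$ ($v{\left(O \right)} = \left(O^{2} - \frac{3 O}{4}\right) + O = O^{2} + \frac{O}{4}$)
$\left(-2\right) 16 + v{\left(0 \right)} = \left(-2\right) 16 + 0 \left(\frac{1}{4} + 0\right) = -32 + 0 \cdot \frac{1}{4} = -32 + 0 = -32$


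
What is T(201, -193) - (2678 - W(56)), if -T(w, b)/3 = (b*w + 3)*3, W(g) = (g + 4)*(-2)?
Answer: 346312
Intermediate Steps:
W(g) = -8 - 2*g (W(g) = (4 + g)*(-2) = -8 - 2*g)
T(w, b) = -27 - 9*b*w (T(w, b) = -3*(b*w + 3)*3 = -3*(3 + b*w)*3 = -3*(9 + 3*b*w) = -27 - 9*b*w)
T(201, -193) - (2678 - W(56)) = (-27 - 9*(-193)*201) - (2678 - (-8 - 2*56)) = (-27 + 349137) - (2678 - (-8 - 112)) = 349110 - (2678 - 1*(-120)) = 349110 - (2678 + 120) = 349110 - 1*2798 = 349110 - 2798 = 346312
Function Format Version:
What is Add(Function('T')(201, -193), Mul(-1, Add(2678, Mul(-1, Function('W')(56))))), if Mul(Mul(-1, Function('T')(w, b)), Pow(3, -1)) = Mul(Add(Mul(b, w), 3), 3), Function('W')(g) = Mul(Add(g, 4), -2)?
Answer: 346312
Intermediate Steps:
Function('W')(g) = Add(-8, Mul(-2, g)) (Function('W')(g) = Mul(Add(4, g), -2) = Add(-8, Mul(-2, g)))
Function('T')(w, b) = Add(-27, Mul(-9, b, w)) (Function('T')(w, b) = Mul(-3, Mul(Add(Mul(b, w), 3), 3)) = Mul(-3, Mul(Add(3, Mul(b, w)), 3)) = Mul(-3, Add(9, Mul(3, b, w))) = Add(-27, Mul(-9, b, w)))
Add(Function('T')(201, -193), Mul(-1, Add(2678, Mul(-1, Function('W')(56))))) = Add(Add(-27, Mul(-9, -193, 201)), Mul(-1, Add(2678, Mul(-1, Add(-8, Mul(-2, 56)))))) = Add(Add(-27, 349137), Mul(-1, Add(2678, Mul(-1, Add(-8, -112))))) = Add(349110, Mul(-1, Add(2678, Mul(-1, -120)))) = Add(349110, Mul(-1, Add(2678, 120))) = Add(349110, Mul(-1, 2798)) = Add(349110, -2798) = 346312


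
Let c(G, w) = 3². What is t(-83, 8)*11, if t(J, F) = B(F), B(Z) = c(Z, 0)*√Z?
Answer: 198*√2 ≈ 280.01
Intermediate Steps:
c(G, w) = 9
B(Z) = 9*√Z
t(J, F) = 9*√F
t(-83, 8)*11 = (9*√8)*11 = (9*(2*√2))*11 = (18*√2)*11 = 198*√2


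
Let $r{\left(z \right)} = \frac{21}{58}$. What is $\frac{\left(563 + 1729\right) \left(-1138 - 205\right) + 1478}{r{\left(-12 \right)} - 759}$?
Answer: $\frac{178447324}{44001} \approx 4055.5$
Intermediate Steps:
$r{\left(z \right)} = \frac{21}{58}$ ($r{\left(z \right)} = 21 \cdot \frac{1}{58} = \frac{21}{58}$)
$\frac{\left(563 + 1729\right) \left(-1138 - 205\right) + 1478}{r{\left(-12 \right)} - 759} = \frac{\left(563 + 1729\right) \left(-1138 - 205\right) + 1478}{\frac{21}{58} - 759} = \frac{2292 \left(-1343\right) + 1478}{- \frac{44001}{58}} = \left(-3078156 + 1478\right) \left(- \frac{58}{44001}\right) = \left(-3076678\right) \left(- \frac{58}{44001}\right) = \frac{178447324}{44001}$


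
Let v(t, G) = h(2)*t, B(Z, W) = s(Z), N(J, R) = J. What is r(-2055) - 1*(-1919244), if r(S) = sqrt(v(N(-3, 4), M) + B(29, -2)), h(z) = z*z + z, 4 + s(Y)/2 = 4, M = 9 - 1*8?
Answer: 1919244 + 3*I*sqrt(2) ≈ 1.9192e+6 + 4.2426*I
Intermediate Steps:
M = 1 (M = 9 - 8 = 1)
s(Y) = 0 (s(Y) = -8 + 2*4 = -8 + 8 = 0)
h(z) = z + z**2 (h(z) = z**2 + z = z + z**2)
B(Z, W) = 0
v(t, G) = 6*t (v(t, G) = (2*(1 + 2))*t = (2*3)*t = 6*t)
r(S) = 3*I*sqrt(2) (r(S) = sqrt(6*(-3) + 0) = sqrt(-18 + 0) = sqrt(-18) = 3*I*sqrt(2))
r(-2055) - 1*(-1919244) = 3*I*sqrt(2) - 1*(-1919244) = 3*I*sqrt(2) + 1919244 = 1919244 + 3*I*sqrt(2)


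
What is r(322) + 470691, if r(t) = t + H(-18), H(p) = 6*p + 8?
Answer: 470913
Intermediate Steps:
H(p) = 8 + 6*p
r(t) = -100 + t (r(t) = t + (8 + 6*(-18)) = t + (8 - 108) = t - 100 = -100 + t)
r(322) + 470691 = (-100 + 322) + 470691 = 222 + 470691 = 470913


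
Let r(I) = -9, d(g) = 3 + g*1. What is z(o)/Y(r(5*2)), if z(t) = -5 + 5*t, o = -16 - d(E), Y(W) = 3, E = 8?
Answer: -140/3 ≈ -46.667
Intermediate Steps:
d(g) = 3 + g
o = -27 (o = -16 - (3 + 8) = -16 - 1*11 = -16 - 11 = -27)
z(o)/Y(r(5*2)) = (-5 + 5*(-27))/3 = (-5 - 135)*(⅓) = -140*⅓ = -140/3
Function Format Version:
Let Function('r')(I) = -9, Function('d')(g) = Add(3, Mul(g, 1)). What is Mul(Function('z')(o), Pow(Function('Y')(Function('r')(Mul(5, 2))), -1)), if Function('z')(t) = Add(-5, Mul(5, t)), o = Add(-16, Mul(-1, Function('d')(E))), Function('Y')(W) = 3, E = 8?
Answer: Rational(-140, 3) ≈ -46.667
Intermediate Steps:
Function('d')(g) = Add(3, g)
o = -27 (o = Add(-16, Mul(-1, Add(3, 8))) = Add(-16, Mul(-1, 11)) = Add(-16, -11) = -27)
Mul(Function('z')(o), Pow(Function('Y')(Function('r')(Mul(5, 2))), -1)) = Mul(Add(-5, Mul(5, -27)), Pow(3, -1)) = Mul(Add(-5, -135), Rational(1, 3)) = Mul(-140, Rational(1, 3)) = Rational(-140, 3)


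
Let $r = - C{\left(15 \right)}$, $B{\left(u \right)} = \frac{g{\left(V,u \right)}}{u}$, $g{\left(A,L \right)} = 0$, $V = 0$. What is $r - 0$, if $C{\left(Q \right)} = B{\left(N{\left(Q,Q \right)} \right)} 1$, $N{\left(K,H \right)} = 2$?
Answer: $0$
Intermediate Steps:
$B{\left(u \right)} = 0$ ($B{\left(u \right)} = \frac{0}{u} = 0$)
$C{\left(Q \right)} = 0$ ($C{\left(Q \right)} = 0 \cdot 1 = 0$)
$r = 0$ ($r = \left(-1\right) 0 = 0$)
$r - 0 = 0 - 0 = 0 + 0 = 0$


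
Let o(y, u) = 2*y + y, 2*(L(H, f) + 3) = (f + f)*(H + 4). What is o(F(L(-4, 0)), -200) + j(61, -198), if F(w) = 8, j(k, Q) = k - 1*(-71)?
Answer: 156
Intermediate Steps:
j(k, Q) = 71 + k (j(k, Q) = k + 71 = 71 + k)
L(H, f) = -3 + f*(4 + H) (L(H, f) = -3 + ((f + f)*(H + 4))/2 = -3 + ((2*f)*(4 + H))/2 = -3 + (2*f*(4 + H))/2 = -3 + f*(4 + H))
o(y, u) = 3*y
o(F(L(-4, 0)), -200) + j(61, -198) = 3*8 + (71 + 61) = 24 + 132 = 156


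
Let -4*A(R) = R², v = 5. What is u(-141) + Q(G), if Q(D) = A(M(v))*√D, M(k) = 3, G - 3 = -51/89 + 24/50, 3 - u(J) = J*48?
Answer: 6771 - 63*√2937/890 ≈ 6767.2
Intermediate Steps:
u(J) = 3 - 48*J (u(J) = 3 - J*48 = 3 - 48*J)
G = 6468/2225 (G = 3 + (-51/89 + 24/50) = 3 + (-51*1/89 + 24*(1/50)) = 3 + (-51/89 + 12/25) = 3 - 207/2225 = 6468/2225 ≈ 2.9070)
A(R) = -R²/4
Q(D) = -9*√D/4 (Q(D) = (-¼*3²)*√D = (-¼*9)*√D = -9*√D/4)
u(-141) + Q(G) = (3 - 48*(-141)) - 63*√2937/890 = (3 + 6768) - 63*√2937/890 = 6771 - 63*√2937/890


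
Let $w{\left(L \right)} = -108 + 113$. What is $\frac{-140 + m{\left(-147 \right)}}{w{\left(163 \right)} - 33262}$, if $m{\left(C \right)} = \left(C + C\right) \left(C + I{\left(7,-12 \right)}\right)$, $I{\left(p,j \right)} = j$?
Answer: $- \frac{6658}{4751} \approx -1.4014$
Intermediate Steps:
$m{\left(C \right)} = 2 C \left(-12 + C\right)$ ($m{\left(C \right)} = \left(C + C\right) \left(C - 12\right) = 2 C \left(-12 + C\right)$)
$w{\left(L \right)} = 5$
$\frac{-140 + m{\left(-147 \right)}}{w{\left(163 \right)} - 33262} = \frac{-140 + 2 \left(-147\right) \left(-12 - 147\right)}{5 - 33262} = \frac{-140 + 2 \left(-147\right) \left(-159\right)}{-33257} = \left(-140 + 46746\right) \left(- \frac{1}{33257}\right) = 46606 \left(- \frac{1}{33257}\right) = - \frac{6658}{4751}$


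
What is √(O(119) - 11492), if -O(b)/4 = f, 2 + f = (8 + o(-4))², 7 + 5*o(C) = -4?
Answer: 4*I*√18154/5 ≈ 107.79*I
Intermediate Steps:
o(C) = -11/5 (o(C) = -7/5 + (⅕)*(-4) = -7/5 - ⅘ = -11/5)
f = 791/25 (f = -2 + (8 - 11/5)² = -2 + (29/5)² = -2 + 841/25 = 791/25 ≈ 31.640)
O(b) = -3164/25 (O(b) = -4*791/25 = -3164/25)
√(O(119) - 11492) = √(-3164/25 - 11492) = √(-290464/25) = 4*I*√18154/5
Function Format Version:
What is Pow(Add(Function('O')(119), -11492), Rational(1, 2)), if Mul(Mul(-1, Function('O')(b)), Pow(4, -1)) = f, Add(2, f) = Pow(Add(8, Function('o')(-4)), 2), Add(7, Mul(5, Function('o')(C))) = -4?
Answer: Mul(Rational(4, 5), I, Pow(18154, Rational(1, 2))) ≈ Mul(107.79, I)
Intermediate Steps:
Function('o')(C) = Rational(-11, 5) (Function('o')(C) = Add(Rational(-7, 5), Mul(Rational(1, 5), -4)) = Add(Rational(-7, 5), Rational(-4, 5)) = Rational(-11, 5))
f = Rational(791, 25) (f = Add(-2, Pow(Add(8, Rational(-11, 5)), 2)) = Add(-2, Pow(Rational(29, 5), 2)) = Add(-2, Rational(841, 25)) = Rational(791, 25) ≈ 31.640)
Function('O')(b) = Rational(-3164, 25) (Function('O')(b) = Mul(-4, Rational(791, 25)) = Rational(-3164, 25))
Pow(Add(Function('O')(119), -11492), Rational(1, 2)) = Pow(Add(Rational(-3164, 25), -11492), Rational(1, 2)) = Pow(Rational(-290464, 25), Rational(1, 2)) = Mul(Rational(4, 5), I, Pow(18154, Rational(1, 2)))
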